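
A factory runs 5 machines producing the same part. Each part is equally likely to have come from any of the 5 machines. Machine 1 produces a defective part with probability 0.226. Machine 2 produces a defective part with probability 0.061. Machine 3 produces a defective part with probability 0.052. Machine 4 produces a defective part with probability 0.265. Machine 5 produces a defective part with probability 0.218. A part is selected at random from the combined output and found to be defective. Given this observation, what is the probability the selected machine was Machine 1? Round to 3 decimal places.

Tabulate prior·likelihood by source: [1] prior 0.2, lik 0.226, product 0.04520; [2] prior 0.2, lik 0.061, product 0.01220; [3] prior 0.2, lik 0.052, product 0.01040; [4] prior 0.2, lik 0.265, product 0.05300; [5] prior 0.2, lik 0.218, product 0.04360.
Normalizing constant = 0.16440; the posterior for Machine 1 is its product over the sum, 0.04520/0.16440 = 0.275.

Posterior probability ≈ 0.275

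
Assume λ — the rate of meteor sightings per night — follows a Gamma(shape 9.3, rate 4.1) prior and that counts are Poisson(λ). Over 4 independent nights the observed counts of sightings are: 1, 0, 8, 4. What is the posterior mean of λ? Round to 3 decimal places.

The Poisson likelihood adds the total count to the shape and the number of exposure periods to the rate. Here ∑xᵢ = 13 and n = 4, so shape 9.3→22.3 and rate 4.1→8.1.
Posterior mean = shape/rate = 22.3/8.1 = 2.753.

Posterior mean ≈ 2.753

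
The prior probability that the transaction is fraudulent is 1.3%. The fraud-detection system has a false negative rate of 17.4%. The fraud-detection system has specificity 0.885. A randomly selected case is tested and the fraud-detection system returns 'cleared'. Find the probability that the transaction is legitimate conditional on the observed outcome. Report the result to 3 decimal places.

P(¬H | E) ≈ 0.997

Let H be the event that the transaction is fraudulent. P(H) = 0.013, so P(¬H) = 0.987. With E the 'cleared' result, P(E|H) = 0.174 and P(E|¬H) = 0.885.
P(E) = 0.174·0.013 + 0.885·0.987 = 0.0022620 + 0.87350 = 0.87576.
By Bayes' theorem, P(H|E) = 0.0022620 / 0.87576 = 0.003. Hence P(¬H|E) = 1 − 0.003 = 0.997.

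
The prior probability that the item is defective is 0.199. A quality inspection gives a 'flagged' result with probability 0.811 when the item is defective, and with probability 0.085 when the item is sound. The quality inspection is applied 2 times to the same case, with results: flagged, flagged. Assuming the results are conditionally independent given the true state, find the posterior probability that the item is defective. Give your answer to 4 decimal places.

Let H be the event that the item is defective; start with P(H) = 0.199. P('flagged'|H) = 0.811, P('flagged'|¬H) = 0.085.
Update on result 1 ('flagged'): P(H) ← 0.811·0.1990 / (0.811·0.1990 + 0.085·0.8010) = 0.16139/0.22947 = 0.7033.
Update on result 2 ('flagged'): P(H) ← 0.811·0.7033 / (0.811·0.7033 + 0.085·0.2967) = 0.57038/0.59560 = 0.9577.

Posterior P(H) ≈ 0.9577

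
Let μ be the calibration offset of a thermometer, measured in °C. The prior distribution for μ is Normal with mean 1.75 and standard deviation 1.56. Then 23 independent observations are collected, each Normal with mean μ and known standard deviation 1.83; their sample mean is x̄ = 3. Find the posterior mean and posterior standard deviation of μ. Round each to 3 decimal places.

Posterior mean ≈ 2.929; posterior SD ≈ 0.371

With known σ, the Normal prior is conjugate. Weight on the data is w = (n/σ²)/(n/σ² + 1/τ₀²) = 6.86793/(6.86793+0.410914) = 0.94355.
Posterior mean = w·x̄ + (1−w)·μ₀ = 0.94355·3 + 0.056453·1.75 = 2.929. Posterior variance = 1/(6.86793+0.410914) = 0.137385, so SD = 0.371.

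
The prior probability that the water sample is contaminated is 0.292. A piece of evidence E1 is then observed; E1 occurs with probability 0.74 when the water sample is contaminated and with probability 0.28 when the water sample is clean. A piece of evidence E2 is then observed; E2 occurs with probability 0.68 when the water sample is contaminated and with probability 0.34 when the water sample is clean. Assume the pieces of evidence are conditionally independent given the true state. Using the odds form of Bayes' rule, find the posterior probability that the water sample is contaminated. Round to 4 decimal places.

Posterior probability ≈ 0.6855

Prior odds = 0.292/(1−0.292) = 0.41243.
Likelihood ratio for E1 = 0.74/0.28 = 2.6429.
Likelihood ratio for E2 = 0.68/0.34 = 2.0000.
Posterior odds = prior odds × LR₁ × LR₂ = 2.1800.
Posterior probability = odds/(1+odds) = 2.1800/3.1800 = 0.6855.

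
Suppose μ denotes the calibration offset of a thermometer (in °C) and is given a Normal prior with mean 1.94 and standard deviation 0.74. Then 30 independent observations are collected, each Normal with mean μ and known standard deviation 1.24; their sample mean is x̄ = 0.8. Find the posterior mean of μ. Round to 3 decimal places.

Prior precision 1/τ₀² = 1/0.74² = 1.82615; data precision n/σ² = 30/1.24² = 19.5109.
Posterior precision = 1.82615 + 19.5109 = 21.3371.
Posterior mean = (1.82615·1.94 + 19.5109·0.8) / 21.3371 = 0.898.

Posterior mean ≈ 0.898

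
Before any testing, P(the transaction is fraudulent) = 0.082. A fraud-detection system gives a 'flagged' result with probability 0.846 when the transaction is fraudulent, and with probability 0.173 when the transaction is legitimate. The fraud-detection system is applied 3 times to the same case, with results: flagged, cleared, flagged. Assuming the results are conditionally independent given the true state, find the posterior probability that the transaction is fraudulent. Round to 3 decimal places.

With H the event that the transaction is fraudulent, the joint likelihood of the observed sequence is P(data|H) = 0.846·0.154·0.846 = 0.11022 and P(data|¬H) = 0.173·0.827·0.173 = 0.024751.
Bayes: P(H|data) = 0.082·0.11022 / (0.082·0.11022 + 0.918·0.024751) = 0.0090381/0.031760 = 0.2846.

Posterior P(H) ≈ 0.285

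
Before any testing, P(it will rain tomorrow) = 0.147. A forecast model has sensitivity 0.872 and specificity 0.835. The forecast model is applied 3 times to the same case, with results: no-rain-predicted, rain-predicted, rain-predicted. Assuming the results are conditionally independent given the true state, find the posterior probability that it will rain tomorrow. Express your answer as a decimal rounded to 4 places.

With H the event that it will rain tomorrow, the joint likelihood of the observed sequence is P(data|H) = 0.128·0.872·0.872 = 0.097329 and P(data|¬H) = 0.835·0.165·0.165 = 0.022733.
Bayes: P(H|data) = 0.147·0.097329 / (0.147·0.097329 + 0.853·0.022733) = 0.014307/0.033699 = 0.4246.

Posterior P(H) ≈ 0.4246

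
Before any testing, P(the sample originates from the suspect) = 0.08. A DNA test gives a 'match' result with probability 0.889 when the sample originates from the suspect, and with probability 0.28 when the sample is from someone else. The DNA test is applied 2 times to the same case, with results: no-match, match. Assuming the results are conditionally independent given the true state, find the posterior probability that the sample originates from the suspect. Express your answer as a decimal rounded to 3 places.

Posterior P(H) ≈ 0.041

With H the event that the sample originates from the suspect, the joint likelihood of the observed sequence is P(data|H) = 0.111·0.889 = 0.098679 and P(data|¬H) = 0.72·0.28 = 0.20160.
Bayes: P(H|data) = 0.08·0.098679 / (0.08·0.098679 + 0.92·0.20160) = 0.0078943/0.19337 = 0.0408.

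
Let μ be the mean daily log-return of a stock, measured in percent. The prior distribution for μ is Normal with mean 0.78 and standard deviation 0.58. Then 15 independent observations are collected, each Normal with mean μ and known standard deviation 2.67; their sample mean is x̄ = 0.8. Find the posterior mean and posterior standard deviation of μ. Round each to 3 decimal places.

With known σ, the Normal prior is conjugate. Weight on the data is w = (n/σ²)/(n/σ² + 1/τ₀²) = 2.10411/(2.10411+2.97265) = 0.41446.
Posterior mean = w·x̄ + (1−w)·μ₀ = 0.41446·0.8 + 0.58554·0.78 = 0.788. Posterior variance = 1/(2.10411+2.97265) = 0.196976, so SD = 0.444.

Posterior mean ≈ 0.788; posterior SD ≈ 0.444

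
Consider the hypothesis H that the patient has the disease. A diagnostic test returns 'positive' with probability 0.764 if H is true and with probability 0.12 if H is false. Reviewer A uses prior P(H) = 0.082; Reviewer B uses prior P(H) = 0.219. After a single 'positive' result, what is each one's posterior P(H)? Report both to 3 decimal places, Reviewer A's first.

P('+'|H) = 0.764, P('+'|¬H) = 0.12.
Reviewer A: numerator 0.764·0.082 = 0.062648; evidence = 0.062648+0.12·0.918 = 0.17281; posterior = 0.363.
Reviewer B: numerator 0.764·0.219 = 0.16732; evidence = 0.16732+0.12·0.781 = 0.26104; posterior = 0.641.

Reviewer A: 0.363; Reviewer B: 0.641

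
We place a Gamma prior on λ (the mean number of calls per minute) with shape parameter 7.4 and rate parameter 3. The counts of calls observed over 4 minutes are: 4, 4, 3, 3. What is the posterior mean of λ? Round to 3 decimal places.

Posterior mean ≈ 3.057

The Poisson likelihood adds the total count to the shape and the number of exposure periods to the rate. Here ∑xᵢ = 14 and n = 4, so shape 7.4→21.4 and rate 3→7.
Posterior mean = shape/rate = 21.4/7 = 3.057.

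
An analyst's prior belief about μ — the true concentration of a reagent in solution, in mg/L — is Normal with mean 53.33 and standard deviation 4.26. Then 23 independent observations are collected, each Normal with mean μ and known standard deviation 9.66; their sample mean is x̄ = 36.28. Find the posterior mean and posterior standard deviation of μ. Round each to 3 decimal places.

Posterior mean ≈ 39.395; posterior SD ≈ 1.821

Prior precision 1/τ₀² = 1/4.26² = 0.0551037; data precision n/σ² = 23/9.66² = 0.246475.
Posterior precision = 0.0551037 + 0.246475 = 0.301579, giving posterior SD = 1/√0.301579 = 1.821.
Posterior mean = (0.0551037·53.33 + 0.246475·36.28) / 0.301579 = 39.395.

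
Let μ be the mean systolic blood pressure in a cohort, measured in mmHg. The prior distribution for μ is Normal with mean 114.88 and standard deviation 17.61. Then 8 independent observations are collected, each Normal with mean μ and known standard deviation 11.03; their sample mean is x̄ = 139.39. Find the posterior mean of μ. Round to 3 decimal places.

Posterior mean ≈ 138.244

With known σ, the Normal prior is conjugate. Weight on the data is w = (n/σ²)/(n/σ² + 1/τ₀²) = 0.0657565/(0.0657565+0.00322464) = 0.95325.
Posterior mean = w·x̄ + (1−w)·μ₀ = 0.95325·139.39 + 0.046747·114.88 = 138.244.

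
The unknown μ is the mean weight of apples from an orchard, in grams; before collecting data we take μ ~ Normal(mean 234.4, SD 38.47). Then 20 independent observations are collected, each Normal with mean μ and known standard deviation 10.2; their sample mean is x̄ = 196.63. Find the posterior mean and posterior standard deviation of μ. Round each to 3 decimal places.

Posterior mean ≈ 196.762; posterior SD ≈ 2.277

With known σ, the Normal prior is conjugate. Weight on the data is w = (n/σ²)/(n/σ² + 1/τ₀²) = 0.192234/(0.192234+0.00067570) = 0.99650.
Posterior mean = w·x̄ + (1−w)·μ₀ = 0.99650·196.63 + 0.0035027·234.4 = 196.762. Posterior variance = 1/(0.192234+0.00067570) = 5.18378, so SD = 2.277.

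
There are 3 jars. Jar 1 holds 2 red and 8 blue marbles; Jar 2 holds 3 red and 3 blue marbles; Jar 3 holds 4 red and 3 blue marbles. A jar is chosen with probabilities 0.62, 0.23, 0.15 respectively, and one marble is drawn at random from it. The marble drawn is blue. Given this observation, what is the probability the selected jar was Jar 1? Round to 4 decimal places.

Posterior probability ≈ 0.7345

Tabulate prior·likelihood by source: [1] prior 0.62, lik 0.8, product 0.4960; [2] prior 0.23, lik 0.5, product 0.1150; [3] prior 0.15, lik 0.4286, product 0.06429.
Normalizing constant = 0.67529; the posterior for Jar 1 is its product over the sum, 0.4960/0.67529 = 0.7345.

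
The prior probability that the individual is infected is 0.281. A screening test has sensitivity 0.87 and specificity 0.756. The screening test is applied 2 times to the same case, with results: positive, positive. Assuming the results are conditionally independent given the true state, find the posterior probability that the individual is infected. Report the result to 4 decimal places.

Posterior P(H) ≈ 0.8325

Let H be the event that the individual is infected; start with P(H) = 0.281. P('positive'|H) = 0.87, P('positive'|¬H) = 0.244.
Update on result 1 ('positive'): P(H) ← 0.87·0.2810 / (0.87·0.2810 + 0.244·0.7190) = 0.24447/0.41991 = 0.5822.
Update on result 2 ('positive'): P(H) ← 0.87·0.5822 / (0.87·0.5822 + 0.244·0.4178) = 0.50652/0.60846 = 0.8325.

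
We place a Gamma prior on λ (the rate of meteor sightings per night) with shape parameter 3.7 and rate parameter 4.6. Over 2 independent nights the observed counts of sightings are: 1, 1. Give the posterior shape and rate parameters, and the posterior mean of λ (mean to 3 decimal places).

Total count ∑xᵢ = 2 over n = 2 nights.
Gamma is conjugate to the Poisson likelihood: posterior is Gamma(shape = 3.7+2 = 5.7, rate = 4.6+2 = 6.6).
E[λ | data] = 5.7/6.6 = 0.864.

Posterior: Gamma(shape=5.7, rate=6.6); mean ≈ 0.864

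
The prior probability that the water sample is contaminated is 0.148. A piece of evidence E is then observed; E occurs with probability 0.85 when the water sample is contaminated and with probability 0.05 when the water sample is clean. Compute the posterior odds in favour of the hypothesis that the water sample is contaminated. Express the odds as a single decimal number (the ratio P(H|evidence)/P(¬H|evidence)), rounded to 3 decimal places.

Prior odds = 0.148/(1−0.148) = 0.17371.
Likelihood ratio for E = 0.85/0.05 = 17.000.
Posterior odds = prior odds × LR = 2.9531.

Posterior odds ≈ 2.953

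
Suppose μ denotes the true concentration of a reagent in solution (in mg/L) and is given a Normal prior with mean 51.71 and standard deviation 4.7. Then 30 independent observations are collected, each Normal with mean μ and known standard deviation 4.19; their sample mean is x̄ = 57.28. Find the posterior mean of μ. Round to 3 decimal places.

Posterior mean ≈ 57.136

With known σ, the Normal prior is conjugate. Weight on the data is w = (n/σ²)/(n/σ² + 1/τ₀²) = 1.70881/(1.70881+0.0452694) = 0.97419.
Posterior mean = w·x̄ + (1−w)·μ₀ = 0.97419·57.28 + 0.025808·51.71 = 57.136.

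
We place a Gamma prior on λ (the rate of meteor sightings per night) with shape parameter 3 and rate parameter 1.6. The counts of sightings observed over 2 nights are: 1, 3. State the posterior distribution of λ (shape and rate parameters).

Total count ∑xᵢ = 4 over n = 2 nights.
Gamma is conjugate to the Poisson likelihood: posterior is Gamma(shape = 3+4 = 7, rate = 1.6+2 = 3.6).

Posterior: Gamma(shape=7, rate=3.6)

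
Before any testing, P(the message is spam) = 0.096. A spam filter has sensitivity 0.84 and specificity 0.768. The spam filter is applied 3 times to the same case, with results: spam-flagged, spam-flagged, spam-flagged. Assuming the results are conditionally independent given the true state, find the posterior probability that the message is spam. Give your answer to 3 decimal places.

Posterior P(H) ≈ 0.834

With H the event that the message is spam, the joint likelihood of the observed sequence is P(data|H) = 0.84·0.84·0.84 = 0.59270 and P(data|¬H) = 0.232·0.232·0.232 = 0.012487.
Bayes: P(H|data) = 0.096·0.59270 / (0.096·0.59270 + 0.904·0.012487) = 0.056900/0.068188 = 0.8345.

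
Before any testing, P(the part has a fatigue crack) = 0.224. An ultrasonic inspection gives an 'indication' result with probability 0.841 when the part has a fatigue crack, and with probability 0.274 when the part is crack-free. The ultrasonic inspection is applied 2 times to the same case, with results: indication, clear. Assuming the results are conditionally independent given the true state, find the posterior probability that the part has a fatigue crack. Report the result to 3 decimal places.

Posterior P(H) ≈ 0.163

With H the event that the part has a fatigue crack, the joint likelihood of the observed sequence is P(data|H) = 0.841·0.159 = 0.13372 and P(data|¬H) = 0.274·0.726 = 0.19892.
Bayes: P(H|data) = 0.224·0.13372 / (0.224·0.13372 + 0.776·0.19892) = 0.029953/0.18432 = 0.1625.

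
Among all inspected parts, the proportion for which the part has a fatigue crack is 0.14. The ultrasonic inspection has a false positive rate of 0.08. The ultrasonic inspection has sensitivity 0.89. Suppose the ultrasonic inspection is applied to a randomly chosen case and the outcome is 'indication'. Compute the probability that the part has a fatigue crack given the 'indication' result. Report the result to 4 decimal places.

Write H for 'the part has a fatigue crack'. Prior odds H:¬H = 0.14/0.86 = 0.16279. For the 'indication' outcome, the likelihood ratio is 0.89/0.08 = 11.125.
Posterior odds = 0.16279 × 11.125 = 1.8110, so P(H|E) = 1.8110/(1+1.8110) = 0.6443.

P(H | E) ≈ 0.6443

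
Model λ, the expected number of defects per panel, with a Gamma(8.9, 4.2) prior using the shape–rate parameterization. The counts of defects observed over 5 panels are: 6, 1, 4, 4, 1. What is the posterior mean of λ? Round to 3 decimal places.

The Poisson likelihood adds the total count to the shape and the number of exposure periods to the rate. Here ∑xᵢ = 16 and n = 5, so shape 8.9→24.9 and rate 4.2→9.2.
Posterior mean = shape/rate = 24.9/9.2 = 2.707.

Posterior mean ≈ 2.707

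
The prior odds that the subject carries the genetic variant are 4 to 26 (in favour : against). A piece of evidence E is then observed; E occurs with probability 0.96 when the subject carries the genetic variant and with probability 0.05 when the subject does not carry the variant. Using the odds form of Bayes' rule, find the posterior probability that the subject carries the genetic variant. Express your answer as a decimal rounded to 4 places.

Prior odds = 4/26 = 0.15385.
Likelihood ratio for E = 0.96/0.05 = 19.200.
Posterior odds = prior odds × LR = 2.9538.
Posterior probability = odds/(1+odds) = 2.9538/3.9538 = 0.7471.

Posterior probability ≈ 0.7471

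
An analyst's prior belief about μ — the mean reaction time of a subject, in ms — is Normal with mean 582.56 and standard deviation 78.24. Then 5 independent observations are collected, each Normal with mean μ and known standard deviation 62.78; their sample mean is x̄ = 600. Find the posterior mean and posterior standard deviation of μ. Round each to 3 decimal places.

With known σ, the Normal prior is conjugate. Weight on the data is w = (n/σ²)/(n/σ² + 1/τ₀²) = 0.00126861/(0.00126861+0.00016336) = 0.88592.
Posterior mean = w·x̄ + (1−w)·μ₀ = 0.88592·600 + 0.11408·582.56 = 598.010. Posterior variance = 1/(0.00126861+0.00016336) = 698.340, so SD = 26.426.

Posterior mean ≈ 598.010; posterior SD ≈ 26.426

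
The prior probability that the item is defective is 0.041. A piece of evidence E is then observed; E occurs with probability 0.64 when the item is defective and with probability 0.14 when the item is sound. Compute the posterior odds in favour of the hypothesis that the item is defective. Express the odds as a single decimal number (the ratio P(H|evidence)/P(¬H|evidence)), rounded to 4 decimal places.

Prior odds = 0.041/(1−0.041) = 0.042753.
Likelihood ratio for E = 0.64/0.14 = 4.5714.
Posterior odds = prior odds × LR = 0.19544.

Posterior odds ≈ 0.1954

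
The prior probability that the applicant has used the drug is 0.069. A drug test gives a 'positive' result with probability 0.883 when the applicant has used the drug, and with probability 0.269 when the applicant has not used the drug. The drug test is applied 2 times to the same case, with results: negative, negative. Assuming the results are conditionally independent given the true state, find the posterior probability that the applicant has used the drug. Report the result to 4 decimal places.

Posterior P(H) ≈ 0.0019

With H the event that the applicant has used the drug, the joint likelihood of the observed sequence is P(data|H) = 0.117·0.117 = 0.013689 and P(data|¬H) = 0.731·0.731 = 0.53436.
Bayes: P(H|data) = 0.069·0.013689 / (0.069·0.013689 + 0.931·0.53436) = 0.00094454/0.49843 = 0.0019.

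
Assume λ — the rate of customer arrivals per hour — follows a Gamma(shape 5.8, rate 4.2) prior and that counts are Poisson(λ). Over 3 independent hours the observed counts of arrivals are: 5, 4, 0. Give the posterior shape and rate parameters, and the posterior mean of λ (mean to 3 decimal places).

The Poisson likelihood adds the total count to the shape and the number of exposure periods to the rate. Here ∑xᵢ = 9 and n = 3, so shape 5.8→14.8 and rate 4.2→7.2.
Posterior mean = shape/rate = 14.8/7.2 = 2.056.

Posterior: Gamma(shape=14.8, rate=7.2); mean ≈ 2.056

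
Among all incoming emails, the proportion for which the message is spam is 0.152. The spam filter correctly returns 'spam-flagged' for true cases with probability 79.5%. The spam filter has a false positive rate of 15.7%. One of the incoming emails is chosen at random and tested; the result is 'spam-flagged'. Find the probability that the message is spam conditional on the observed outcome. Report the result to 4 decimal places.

Write H for 'the message is spam'. Prior odds H:¬H = 0.152/0.848 = 0.17925. For the 'spam-flagged' outcome, the likelihood ratio is 0.795/0.157 = 5.0637.
Posterior odds = 0.17925 × 5.0637 = 0.90764, so P(H|E) = 0.90764/(1+0.90764) = 0.4758.

P(H | E) ≈ 0.4758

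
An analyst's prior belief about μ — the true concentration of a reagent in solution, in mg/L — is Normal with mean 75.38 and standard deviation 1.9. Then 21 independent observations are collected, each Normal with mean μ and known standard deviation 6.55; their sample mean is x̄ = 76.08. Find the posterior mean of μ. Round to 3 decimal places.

Posterior mean ≈ 75.827

With known σ, the Normal prior is conjugate. Weight on the data is w = (n/σ²)/(n/σ² + 1/τ₀²) = 0.489482/(0.489482+0.277008) = 0.63860.
Posterior mean = w·x̄ + (1−w)·μ₀ = 0.63860·76.08 + 0.36140·75.38 = 75.827.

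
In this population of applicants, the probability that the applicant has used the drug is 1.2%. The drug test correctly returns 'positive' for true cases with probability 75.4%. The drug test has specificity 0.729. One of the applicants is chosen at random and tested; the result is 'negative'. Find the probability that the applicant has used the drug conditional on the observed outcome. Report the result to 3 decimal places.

P(H | E) ≈ 0.004

Let H be the event that the applicant has used the drug. P(H) = 0.012, so P(¬H) = 0.988. With E the 'negative' result, P(E|H) = 0.246 and P(E|¬H) = 0.729.
P(E) = 0.246·0.012 + 0.729·0.988 = 0.0029520 + 0.72025 = 0.72320.
By Bayes' theorem, P(H|E) = 0.0029520 / 0.72320 = 0.004.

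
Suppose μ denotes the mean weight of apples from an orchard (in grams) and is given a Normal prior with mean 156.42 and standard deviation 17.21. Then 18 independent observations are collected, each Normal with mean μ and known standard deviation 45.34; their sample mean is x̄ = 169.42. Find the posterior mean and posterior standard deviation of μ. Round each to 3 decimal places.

Prior precision 1/τ₀² = 1/17.21² = 0.00337628; data precision n/σ² = 18/45.34² = 0.00875608.
Posterior precision = 0.00337628 + 0.00875608 = 0.0121324, giving posterior SD = 1/√0.0121324 = 9.079.
Posterior mean = (0.00337628·156.42 + 0.00875608·169.42) / 0.0121324 = 165.802.

Posterior mean ≈ 165.802; posterior SD ≈ 9.079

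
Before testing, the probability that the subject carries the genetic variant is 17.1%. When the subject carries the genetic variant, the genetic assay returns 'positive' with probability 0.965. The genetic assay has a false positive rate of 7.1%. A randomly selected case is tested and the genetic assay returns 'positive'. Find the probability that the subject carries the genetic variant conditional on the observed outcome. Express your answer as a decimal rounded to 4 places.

Let H be the event that the subject carries the genetic variant. P(H) = 0.171, so P(¬H) = 0.829. With E the 'positive' result, P(E|H) = 0.965 and P(E|¬H) = 0.071.
P(E) = 0.965·0.171 + 0.071·0.829 = 0.16501 + 0.058859 = 0.22387.
By Bayes' theorem, P(H|E) = 0.16501 / 0.22387 = 0.7371.

P(H | E) ≈ 0.7371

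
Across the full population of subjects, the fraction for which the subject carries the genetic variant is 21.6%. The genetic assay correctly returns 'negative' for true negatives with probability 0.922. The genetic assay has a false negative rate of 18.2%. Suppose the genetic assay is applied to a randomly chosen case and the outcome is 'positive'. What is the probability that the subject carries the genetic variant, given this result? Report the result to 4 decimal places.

P(H | E) ≈ 0.7429

Let H be the event that the subject carries the genetic variant. P(H) = 0.216, so P(¬H) = 0.784. With E the 'positive' result, P(E|H) = 0.818 and P(E|¬H) = 0.078.
P(E) = 0.818·0.216 + 0.078·0.784 = 0.17669 + 0.061152 = 0.23784.
By Bayes' theorem, P(H|E) = 0.17669 / 0.23784 = 0.7429.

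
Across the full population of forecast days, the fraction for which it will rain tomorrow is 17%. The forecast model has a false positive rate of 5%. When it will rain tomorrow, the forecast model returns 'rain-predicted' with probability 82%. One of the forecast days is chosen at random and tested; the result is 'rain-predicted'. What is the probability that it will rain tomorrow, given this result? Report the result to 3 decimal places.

P(H | E) ≈ 0.771

Let H be the event that it will rain tomorrow. P(H) = 0.17, so P(¬H) = 0.83. With E the 'rain-predicted' result, P(E|H) = 0.82 and P(E|¬H) = 0.05.
P(E) = 0.82·0.17 + 0.05·0.83 = 0.13940 + 0.041500 = 0.18090.
By Bayes' theorem, P(H|E) = 0.13940 / 0.18090 = 0.771.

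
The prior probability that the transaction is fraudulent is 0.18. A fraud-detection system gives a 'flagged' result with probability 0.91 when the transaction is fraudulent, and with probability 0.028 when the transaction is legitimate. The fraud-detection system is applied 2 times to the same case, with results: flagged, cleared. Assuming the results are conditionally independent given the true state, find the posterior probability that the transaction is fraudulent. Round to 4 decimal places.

Let H be the event that the transaction is fraudulent; start with P(H) = 0.18. P('flagged'|H) = 0.91, P('flagged'|¬H) = 0.028.
Update on result 1 ('flagged'): P(H) ← 0.91·0.1800 / (0.91·0.1800 + 0.028·0.8200) = 0.16380/0.18676 = 0.8771.
Update on result 2 ('cleared'): P(H) ← 0.09·0.8771 / (0.09·0.8771 + 0.972·0.1229) = 0.078936/0.19843 = 0.3978.

Posterior P(H) ≈ 0.3978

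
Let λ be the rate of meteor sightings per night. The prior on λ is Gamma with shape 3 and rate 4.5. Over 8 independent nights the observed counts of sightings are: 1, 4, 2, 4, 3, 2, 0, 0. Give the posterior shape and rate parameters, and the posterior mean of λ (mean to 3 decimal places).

Total count ∑xᵢ = 16 over n = 8 nights.
Gamma is conjugate to the Poisson likelihood: posterior is Gamma(shape = 3+16 = 19, rate = 4.5+8 = 12.5).
E[λ | data] = 19/12.5 = 1.520.

Posterior: Gamma(shape=19, rate=12.5); mean ≈ 1.520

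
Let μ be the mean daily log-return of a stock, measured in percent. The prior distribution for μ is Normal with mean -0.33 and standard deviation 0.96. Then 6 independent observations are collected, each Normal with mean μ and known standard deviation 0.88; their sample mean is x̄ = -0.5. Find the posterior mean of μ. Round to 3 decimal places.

Posterior mean ≈ -0.479

With known σ, the Normal prior is conjugate. Weight on the data is w = (n/σ²)/(n/σ² + 1/τ₀²) = 7.74793/(7.74793+1.08507) = 0.87716.
Posterior mean = w·x̄ + (1−w)·μ₀ = 0.87716·-0.5 + 0.12284·-0.33 = -0.479.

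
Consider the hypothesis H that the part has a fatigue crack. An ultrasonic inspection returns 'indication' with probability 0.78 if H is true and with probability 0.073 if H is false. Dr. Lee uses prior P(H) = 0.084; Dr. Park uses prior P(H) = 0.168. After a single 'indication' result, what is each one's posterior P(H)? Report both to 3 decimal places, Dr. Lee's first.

The likelihood ratio for an 'indication' result is 0.78/0.073 = 10.685.
Dr. Lee: prior odds 0.084/0.916 = 0.091703; posterior odds 0.97984; posterior probability 0.495.
Dr. Park: prior odds 0.168/0.832 = 0.20192; posterior odds 2.1575; posterior probability 0.683.

Dr. Lee: 0.495; Dr. Park: 0.683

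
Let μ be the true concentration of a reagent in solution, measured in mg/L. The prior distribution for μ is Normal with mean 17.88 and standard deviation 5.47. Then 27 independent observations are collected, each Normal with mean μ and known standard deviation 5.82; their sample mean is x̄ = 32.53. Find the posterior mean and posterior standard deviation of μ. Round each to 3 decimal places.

With known σ, the Normal prior is conjugate. Weight on the data is w = (n/σ²)/(n/σ² + 1/τ₀²) = 0.797109/(0.797109+0.0334215) = 0.95976.
Posterior mean = w·x̄ + (1−w)·μ₀ = 0.95976·32.53 + 0.040241·17.88 = 31.940. Posterior variance = 1/(0.797109+0.0334215) = 1.20405, so SD = 1.097.

Posterior mean ≈ 31.940; posterior SD ≈ 1.097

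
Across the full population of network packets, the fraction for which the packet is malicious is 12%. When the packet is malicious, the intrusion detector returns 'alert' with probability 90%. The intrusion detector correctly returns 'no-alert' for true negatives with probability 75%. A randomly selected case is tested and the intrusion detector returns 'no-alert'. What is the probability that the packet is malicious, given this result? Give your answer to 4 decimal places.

Write H for 'the packet is malicious'. Prior odds H:¬H = 0.12/0.88 = 0.13636. For the 'no-alert' outcome, the likelihood ratio is 0.1/0.75 = 0.13333.
Posterior odds = 0.13636 × 0.13333 = 0.018182, so P(H|E) = 0.018182/(1+0.018182) = 0.0179.

P(H | E) ≈ 0.0179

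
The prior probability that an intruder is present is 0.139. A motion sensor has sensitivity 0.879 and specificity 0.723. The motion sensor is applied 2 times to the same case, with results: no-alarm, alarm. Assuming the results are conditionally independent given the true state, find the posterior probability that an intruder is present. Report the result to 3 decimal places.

With H the event that an intruder is present, the joint likelihood of the observed sequence is P(data|H) = 0.121·0.879 = 0.10636 and P(data|¬H) = 0.723·0.277 = 0.20027.
Bayes: P(H|data) = 0.139·0.10636 / (0.139·0.10636 + 0.861·0.20027) = 0.014784/0.18722 = 0.0790.

Posterior P(H) ≈ 0.079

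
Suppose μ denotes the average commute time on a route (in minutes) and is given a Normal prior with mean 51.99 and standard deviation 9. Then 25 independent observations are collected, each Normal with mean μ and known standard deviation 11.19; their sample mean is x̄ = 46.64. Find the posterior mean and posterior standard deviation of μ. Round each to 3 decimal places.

Posterior mean ≈ 46.952; posterior SD ≈ 2.172

Prior precision 1/τ₀² = 1/9² = 0.0123457; data precision n/σ² = 25/11.19² = 0.199655.
Posterior precision = 0.0123457 + 0.199655 = 0.212001, giving posterior SD = 1/√0.212001 = 2.172.
Posterior mean = (0.0123457·51.99 + 0.199655·46.64) / 0.212001 = 46.952.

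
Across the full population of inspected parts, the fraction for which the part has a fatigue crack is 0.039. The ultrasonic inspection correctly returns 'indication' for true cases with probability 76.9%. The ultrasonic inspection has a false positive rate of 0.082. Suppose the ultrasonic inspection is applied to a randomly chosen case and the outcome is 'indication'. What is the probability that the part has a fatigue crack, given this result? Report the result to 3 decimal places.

P(H | E) ≈ 0.276

Let H be the event that the part has a fatigue crack. P(H) = 0.039, so P(¬H) = 0.961. With E the 'indication' result, P(E|H) = 0.769 and P(E|¬H) = 0.082.
P(E) = 0.769·0.039 + 0.082·0.961 = 0.029991 + 0.078802 = 0.10879.
By Bayes' theorem, P(H|E) = 0.029991 / 0.10879 = 0.276.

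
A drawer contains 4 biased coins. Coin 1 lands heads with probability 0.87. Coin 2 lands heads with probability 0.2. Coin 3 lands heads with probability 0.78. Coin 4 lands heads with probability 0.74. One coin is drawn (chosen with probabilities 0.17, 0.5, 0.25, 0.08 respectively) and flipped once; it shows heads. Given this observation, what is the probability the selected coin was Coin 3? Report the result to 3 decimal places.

Posterior probability ≈ 0.388

Tabulate prior·likelihood by source: [1] prior 0.17, lik 0.87, product 0.1479; [2] prior 0.5, lik 0.2, product 0.1000; [3] prior 0.25, lik 0.78, product 0.1950; [4] prior 0.08, lik 0.74, product 0.05920.
Normalizing constant = 0.50210; the posterior for Coin 3 is its product over the sum, 0.1950/0.50210 = 0.388.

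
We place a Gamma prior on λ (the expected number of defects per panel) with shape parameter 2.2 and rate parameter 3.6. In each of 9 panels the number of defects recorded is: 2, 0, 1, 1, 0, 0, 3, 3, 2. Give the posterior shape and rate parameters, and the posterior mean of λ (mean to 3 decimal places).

Posterior: Gamma(shape=14.2, rate=12.6); mean ≈ 1.127

The Poisson likelihood adds the total count to the shape and the number of exposure periods to the rate. Here ∑xᵢ = 12 and n = 9, so shape 2.2→14.2 and rate 3.6→12.6.
E[λ | data] = 14.2/12.6 = 1.127.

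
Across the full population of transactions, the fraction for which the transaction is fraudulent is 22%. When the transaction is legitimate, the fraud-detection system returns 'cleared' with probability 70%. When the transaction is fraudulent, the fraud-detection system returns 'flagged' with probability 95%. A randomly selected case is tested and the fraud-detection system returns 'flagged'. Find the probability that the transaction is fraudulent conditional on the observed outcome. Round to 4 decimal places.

Let H be the event that the transaction is fraudulent. P(H) = 0.22, so P(¬H) = 0.78. With E the 'flagged' result, P(E|H) = 0.95 and P(E|¬H) = 0.3.
P(E) = 0.95·0.22 + 0.3·0.78 = 0.20900 + 0.23400 = 0.44300.
By Bayes' theorem, P(H|E) = 0.20900 / 0.44300 = 0.4718.

P(H | E) ≈ 0.4718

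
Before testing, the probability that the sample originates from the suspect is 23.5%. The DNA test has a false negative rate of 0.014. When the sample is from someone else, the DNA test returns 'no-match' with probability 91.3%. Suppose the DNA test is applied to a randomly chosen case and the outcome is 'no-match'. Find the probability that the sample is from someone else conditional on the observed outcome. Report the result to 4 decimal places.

Write H for 'the sample originates from the suspect'. Prior odds H:¬H = 0.235/0.765 = 0.30719. For the 'no-match' outcome, the likelihood ratio is 0.014/0.913 = 0.015334.
Posterior odds = 0.30719 × 0.015334 = 0.0047105, so P(H|E) = 0.0047105/(1+0.0047105) = 0.0047. Then P(¬H|E) = 1 − 0.0047 = 0.9953.

P(¬H | E) ≈ 0.9953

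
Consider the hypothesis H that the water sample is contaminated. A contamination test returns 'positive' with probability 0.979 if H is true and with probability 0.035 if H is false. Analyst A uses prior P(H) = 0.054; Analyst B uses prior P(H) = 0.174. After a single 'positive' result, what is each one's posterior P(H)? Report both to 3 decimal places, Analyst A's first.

The likelihood ratio for a 'positive' result is 0.979/0.035 = 27.971.
Analyst A: prior odds 0.054/0.946 = 0.057082; posterior odds 1.5967; posterior probability 0.615.
Analyst B: prior odds 0.174/0.826 = 0.21065; posterior odds 5.8923; posterior probability 0.855.

Analyst A: 0.615; Analyst B: 0.855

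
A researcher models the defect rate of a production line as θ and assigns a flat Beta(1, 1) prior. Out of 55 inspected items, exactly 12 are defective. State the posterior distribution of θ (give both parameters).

The binomial likelihood is conjugate to the Beta prior: with 12 successes and 43 failures, the posterior is Beta(1+12, 1+43) = Beta(13, 44).

Posterior: Beta(13, 44)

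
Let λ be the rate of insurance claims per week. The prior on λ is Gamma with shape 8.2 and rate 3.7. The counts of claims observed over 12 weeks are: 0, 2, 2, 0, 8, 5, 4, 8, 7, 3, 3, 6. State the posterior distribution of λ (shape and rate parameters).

The Poisson likelihood adds the total count to the shape and the number of exposure periods to the rate. Here ∑xᵢ = 48 and n = 12, so shape 8.2→56.2 and rate 3.7→15.7.

Posterior: Gamma(shape=56.2, rate=15.7)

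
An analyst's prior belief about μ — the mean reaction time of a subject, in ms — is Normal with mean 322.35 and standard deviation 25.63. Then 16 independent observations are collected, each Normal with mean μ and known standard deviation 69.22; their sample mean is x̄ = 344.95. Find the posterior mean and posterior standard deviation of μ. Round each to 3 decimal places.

Posterior mean ≈ 337.873; posterior SD ≈ 14.342

Prior precision 1/τ₀² = 1/25.63² = 0.00152231; data precision n/σ² = 16/69.22² = 0.00333931.
Posterior precision = 0.00152231 + 0.00333931 = 0.00486162, giving posterior SD = 1/√0.00486162 = 14.342.
Posterior mean = (0.00152231·322.35 + 0.00333931·344.95) / 0.00486162 = 337.873.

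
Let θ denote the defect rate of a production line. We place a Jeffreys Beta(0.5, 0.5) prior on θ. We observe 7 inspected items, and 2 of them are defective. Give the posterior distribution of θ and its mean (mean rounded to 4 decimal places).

The binomial likelihood is conjugate to the Beta prior: with 2 successes and 5 failures, the posterior is Beta(0.5+2, 0.5+5) = Beta(2.5, 5.5).
Posterior mean = α/(α+β) = 2.5/8 = 0.3125.

Posterior: Beta(2.5, 5.5); mean ≈ 0.3125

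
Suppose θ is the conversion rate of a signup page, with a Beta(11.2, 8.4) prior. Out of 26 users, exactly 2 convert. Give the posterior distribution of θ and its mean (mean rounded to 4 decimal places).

Posterior: Beta(13.2, 32.4); mean ≈ 0.2895

The binomial likelihood is conjugate to the Beta prior: with 2 successes and 24 failures, the posterior is Beta(11.2+2, 8.4+24) = Beta(13.2, 32.4).
E[θ | data] = 13.2/(13.2+32.4) = 0.2895.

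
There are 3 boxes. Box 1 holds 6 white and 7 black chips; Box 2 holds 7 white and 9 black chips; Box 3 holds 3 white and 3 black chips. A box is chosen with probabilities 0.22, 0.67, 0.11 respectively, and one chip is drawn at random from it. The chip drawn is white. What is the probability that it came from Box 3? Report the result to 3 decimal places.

Posterior probability ≈ 0.122

P(white|Box 1) = 0.4615; P(white|Box 2) = 0.4375; P(white|Box 3) = 0.5.
Prior × likelihood for each source: 0.22·0.4615=0.1015, 0.67·0.4375=0.2931, 0.11·0.5=0.05500. Summing gives P(white) = 0.44966.
P(Box 3 | white) = 0.05500 / 0.44966 = 0.122.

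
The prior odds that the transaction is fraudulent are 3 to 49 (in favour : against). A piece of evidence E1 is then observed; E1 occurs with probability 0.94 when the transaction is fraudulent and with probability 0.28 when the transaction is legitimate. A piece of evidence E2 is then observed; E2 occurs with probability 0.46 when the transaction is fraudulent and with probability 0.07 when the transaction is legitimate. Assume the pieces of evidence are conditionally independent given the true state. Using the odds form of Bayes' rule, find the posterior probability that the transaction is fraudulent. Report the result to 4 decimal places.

Prior odds = 3/49 = 0.061224.
Likelihood ratio for E1 = 0.94/0.28 = 3.3571.
Likelihood ratio for E2 = 0.46/0.07 = 6.5714.
Posterior odds = prior odds × LR₁ × LR₂ = 1.3507.
Posterior probability = odds/(1+odds) = 1.3507/2.3507 = 0.5746.

Posterior probability ≈ 0.5746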